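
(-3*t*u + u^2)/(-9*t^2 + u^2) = u/(3*t + u)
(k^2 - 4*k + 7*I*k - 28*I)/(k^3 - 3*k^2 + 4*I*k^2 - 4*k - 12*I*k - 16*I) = (k + 7*I)/(k^2 + k*(1 + 4*I) + 4*I)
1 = 1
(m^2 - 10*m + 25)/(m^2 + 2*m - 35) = (m - 5)/(m + 7)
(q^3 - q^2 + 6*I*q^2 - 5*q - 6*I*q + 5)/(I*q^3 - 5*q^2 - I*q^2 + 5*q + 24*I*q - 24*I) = (-I*q^2 + 6*q + 5*I)/(q^2 + 5*I*q + 24)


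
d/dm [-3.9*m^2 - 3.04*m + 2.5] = -7.8*m - 3.04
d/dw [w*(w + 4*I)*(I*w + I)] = 3*I*w^2 + 2*w*(-4 + I) - 4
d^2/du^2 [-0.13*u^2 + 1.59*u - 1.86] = -0.260000000000000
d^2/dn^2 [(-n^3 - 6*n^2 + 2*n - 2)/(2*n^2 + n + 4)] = 18*(3*n^3 + 12*n^2 - 12*n - 10)/(8*n^6 + 12*n^5 + 54*n^4 + 49*n^3 + 108*n^2 + 48*n + 64)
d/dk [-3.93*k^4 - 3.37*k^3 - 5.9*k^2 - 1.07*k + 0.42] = -15.72*k^3 - 10.11*k^2 - 11.8*k - 1.07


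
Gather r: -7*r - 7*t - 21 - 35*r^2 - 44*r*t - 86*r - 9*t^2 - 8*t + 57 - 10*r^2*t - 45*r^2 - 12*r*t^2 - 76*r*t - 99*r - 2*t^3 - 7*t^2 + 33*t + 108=r^2*(-10*t - 80) + r*(-12*t^2 - 120*t - 192) - 2*t^3 - 16*t^2 + 18*t + 144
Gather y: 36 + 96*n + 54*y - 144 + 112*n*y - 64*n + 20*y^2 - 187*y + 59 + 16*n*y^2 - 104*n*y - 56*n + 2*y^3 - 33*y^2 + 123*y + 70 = -24*n + 2*y^3 + y^2*(16*n - 13) + y*(8*n - 10) + 21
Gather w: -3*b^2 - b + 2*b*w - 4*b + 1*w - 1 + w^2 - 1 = -3*b^2 - 5*b + w^2 + w*(2*b + 1) - 2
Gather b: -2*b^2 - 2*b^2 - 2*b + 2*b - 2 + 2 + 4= 4 - 4*b^2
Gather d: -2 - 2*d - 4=-2*d - 6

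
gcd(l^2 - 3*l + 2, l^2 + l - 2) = l - 1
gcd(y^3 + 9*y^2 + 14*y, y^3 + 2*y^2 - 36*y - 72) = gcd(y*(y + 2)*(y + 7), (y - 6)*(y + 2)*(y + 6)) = y + 2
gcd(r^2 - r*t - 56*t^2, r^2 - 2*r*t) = 1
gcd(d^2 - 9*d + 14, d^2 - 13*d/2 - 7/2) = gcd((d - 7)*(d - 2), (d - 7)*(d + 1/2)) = d - 7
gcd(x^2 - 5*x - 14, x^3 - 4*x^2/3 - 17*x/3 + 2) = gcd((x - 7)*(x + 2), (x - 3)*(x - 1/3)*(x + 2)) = x + 2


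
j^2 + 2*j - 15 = (j - 3)*(j + 5)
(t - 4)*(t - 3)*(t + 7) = t^3 - 37*t + 84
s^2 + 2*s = s*(s + 2)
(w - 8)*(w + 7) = w^2 - w - 56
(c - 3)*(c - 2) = c^2 - 5*c + 6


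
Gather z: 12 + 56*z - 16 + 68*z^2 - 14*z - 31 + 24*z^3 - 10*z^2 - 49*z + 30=24*z^3 + 58*z^2 - 7*z - 5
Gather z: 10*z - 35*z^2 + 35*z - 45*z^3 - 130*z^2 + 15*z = -45*z^3 - 165*z^2 + 60*z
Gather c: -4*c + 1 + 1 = 2 - 4*c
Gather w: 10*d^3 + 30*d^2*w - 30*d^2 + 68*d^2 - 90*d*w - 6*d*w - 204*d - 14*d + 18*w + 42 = 10*d^3 + 38*d^2 - 218*d + w*(30*d^2 - 96*d + 18) + 42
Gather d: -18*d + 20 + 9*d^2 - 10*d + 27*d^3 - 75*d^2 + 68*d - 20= 27*d^3 - 66*d^2 + 40*d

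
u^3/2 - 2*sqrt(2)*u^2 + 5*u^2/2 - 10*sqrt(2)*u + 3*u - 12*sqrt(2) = (u/2 + 1)*(u + 3)*(u - 4*sqrt(2))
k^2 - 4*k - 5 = (k - 5)*(k + 1)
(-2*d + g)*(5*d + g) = -10*d^2 + 3*d*g + g^2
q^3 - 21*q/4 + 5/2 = (q - 2)*(q - 1/2)*(q + 5/2)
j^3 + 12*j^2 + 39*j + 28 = (j + 1)*(j + 4)*(j + 7)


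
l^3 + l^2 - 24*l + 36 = (l - 3)*(l - 2)*(l + 6)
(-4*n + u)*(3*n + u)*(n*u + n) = -12*n^3*u - 12*n^3 - n^2*u^2 - n^2*u + n*u^3 + n*u^2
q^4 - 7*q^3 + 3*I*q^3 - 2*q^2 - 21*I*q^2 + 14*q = q*(q - 7)*(q + I)*(q + 2*I)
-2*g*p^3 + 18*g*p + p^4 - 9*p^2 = p*(-2*g + p)*(p - 3)*(p + 3)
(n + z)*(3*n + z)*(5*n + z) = 15*n^3 + 23*n^2*z + 9*n*z^2 + z^3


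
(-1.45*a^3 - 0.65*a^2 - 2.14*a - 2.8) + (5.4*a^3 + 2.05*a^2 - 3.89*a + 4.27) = 3.95*a^3 + 1.4*a^2 - 6.03*a + 1.47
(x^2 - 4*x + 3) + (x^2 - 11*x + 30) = 2*x^2 - 15*x + 33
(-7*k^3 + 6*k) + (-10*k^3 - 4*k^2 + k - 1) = -17*k^3 - 4*k^2 + 7*k - 1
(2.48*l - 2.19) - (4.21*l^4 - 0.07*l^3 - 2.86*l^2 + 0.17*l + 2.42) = -4.21*l^4 + 0.07*l^3 + 2.86*l^2 + 2.31*l - 4.61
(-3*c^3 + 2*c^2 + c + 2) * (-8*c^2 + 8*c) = 24*c^5 - 40*c^4 + 8*c^3 - 8*c^2 + 16*c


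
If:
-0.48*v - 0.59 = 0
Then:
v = -1.23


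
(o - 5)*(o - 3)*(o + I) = o^3 - 8*o^2 + I*o^2 + 15*o - 8*I*o + 15*I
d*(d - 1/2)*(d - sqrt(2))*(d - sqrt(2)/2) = d^4 - 3*sqrt(2)*d^3/2 - d^3/2 + d^2 + 3*sqrt(2)*d^2/4 - d/2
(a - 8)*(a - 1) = a^2 - 9*a + 8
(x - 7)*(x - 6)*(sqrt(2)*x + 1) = sqrt(2)*x^3 - 13*sqrt(2)*x^2 + x^2 - 13*x + 42*sqrt(2)*x + 42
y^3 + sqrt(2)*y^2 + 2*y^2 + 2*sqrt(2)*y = y*(y + 2)*(y + sqrt(2))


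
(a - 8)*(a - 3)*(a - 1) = a^3 - 12*a^2 + 35*a - 24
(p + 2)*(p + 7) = p^2 + 9*p + 14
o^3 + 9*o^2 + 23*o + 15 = (o + 1)*(o + 3)*(o + 5)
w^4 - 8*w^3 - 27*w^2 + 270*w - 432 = (w - 8)*(w - 3)^2*(w + 6)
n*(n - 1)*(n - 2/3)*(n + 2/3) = n^4 - n^3 - 4*n^2/9 + 4*n/9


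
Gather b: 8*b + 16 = 8*b + 16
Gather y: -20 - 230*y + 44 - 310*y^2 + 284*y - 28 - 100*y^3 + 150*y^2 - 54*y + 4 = -100*y^3 - 160*y^2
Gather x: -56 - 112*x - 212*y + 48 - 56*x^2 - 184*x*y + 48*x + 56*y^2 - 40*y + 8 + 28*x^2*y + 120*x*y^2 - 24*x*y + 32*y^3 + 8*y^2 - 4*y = x^2*(28*y - 56) + x*(120*y^2 - 208*y - 64) + 32*y^3 + 64*y^2 - 256*y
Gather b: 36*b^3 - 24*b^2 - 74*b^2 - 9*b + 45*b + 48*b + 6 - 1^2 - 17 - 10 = 36*b^3 - 98*b^2 + 84*b - 22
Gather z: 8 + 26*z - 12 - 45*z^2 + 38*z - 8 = -45*z^2 + 64*z - 12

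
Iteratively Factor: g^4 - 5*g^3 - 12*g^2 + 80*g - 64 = (g - 4)*(g^3 - g^2 - 16*g + 16) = (g - 4)^2*(g^2 + 3*g - 4) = (g - 4)^2*(g + 4)*(g - 1)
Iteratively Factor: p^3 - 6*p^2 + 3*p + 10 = (p - 2)*(p^2 - 4*p - 5) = (p - 5)*(p - 2)*(p + 1)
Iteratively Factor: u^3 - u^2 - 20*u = (u + 4)*(u^2 - 5*u) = (u - 5)*(u + 4)*(u)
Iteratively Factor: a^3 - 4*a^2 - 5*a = (a + 1)*(a^2 - 5*a) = a*(a + 1)*(a - 5)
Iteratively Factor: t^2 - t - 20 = (t + 4)*(t - 5)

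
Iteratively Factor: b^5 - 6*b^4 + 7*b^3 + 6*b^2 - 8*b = (b)*(b^4 - 6*b^3 + 7*b^2 + 6*b - 8) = b*(b - 2)*(b^3 - 4*b^2 - b + 4) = b*(b - 4)*(b - 2)*(b^2 - 1) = b*(b - 4)*(b - 2)*(b - 1)*(b + 1)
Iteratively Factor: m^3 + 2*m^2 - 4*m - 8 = (m + 2)*(m^2 - 4) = (m + 2)^2*(m - 2)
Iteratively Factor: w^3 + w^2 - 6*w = (w + 3)*(w^2 - 2*w) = (w - 2)*(w + 3)*(w)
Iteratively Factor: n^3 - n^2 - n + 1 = (n + 1)*(n^2 - 2*n + 1) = (n - 1)*(n + 1)*(n - 1)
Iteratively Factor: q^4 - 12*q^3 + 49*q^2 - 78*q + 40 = (q - 2)*(q^3 - 10*q^2 + 29*q - 20) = (q - 5)*(q - 2)*(q^2 - 5*q + 4) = (q - 5)*(q - 4)*(q - 2)*(q - 1)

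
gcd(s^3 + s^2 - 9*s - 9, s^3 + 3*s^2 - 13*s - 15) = s^2 - 2*s - 3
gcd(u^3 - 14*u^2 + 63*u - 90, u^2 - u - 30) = u - 6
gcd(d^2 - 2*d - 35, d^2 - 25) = d + 5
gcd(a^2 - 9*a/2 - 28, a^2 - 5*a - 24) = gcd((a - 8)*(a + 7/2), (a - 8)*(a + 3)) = a - 8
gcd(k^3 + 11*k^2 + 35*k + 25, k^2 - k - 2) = k + 1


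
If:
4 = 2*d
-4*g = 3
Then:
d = 2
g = -3/4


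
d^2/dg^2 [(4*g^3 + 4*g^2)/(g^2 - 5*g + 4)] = 16*(13*g^3 - 36*g^2 + 24*g + 8)/(g^6 - 15*g^5 + 87*g^4 - 245*g^3 + 348*g^2 - 240*g + 64)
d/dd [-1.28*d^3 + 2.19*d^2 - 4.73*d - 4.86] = -3.84*d^2 + 4.38*d - 4.73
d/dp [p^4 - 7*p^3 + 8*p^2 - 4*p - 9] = 4*p^3 - 21*p^2 + 16*p - 4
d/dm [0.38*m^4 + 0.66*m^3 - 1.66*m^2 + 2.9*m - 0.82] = 1.52*m^3 + 1.98*m^2 - 3.32*m + 2.9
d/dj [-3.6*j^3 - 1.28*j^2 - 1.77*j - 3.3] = -10.8*j^2 - 2.56*j - 1.77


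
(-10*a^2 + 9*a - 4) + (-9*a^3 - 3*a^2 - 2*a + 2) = -9*a^3 - 13*a^2 + 7*a - 2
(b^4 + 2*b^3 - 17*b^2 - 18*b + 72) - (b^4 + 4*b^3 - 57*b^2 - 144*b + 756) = -2*b^3 + 40*b^2 + 126*b - 684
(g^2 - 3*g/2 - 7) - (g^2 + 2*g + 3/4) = -7*g/2 - 31/4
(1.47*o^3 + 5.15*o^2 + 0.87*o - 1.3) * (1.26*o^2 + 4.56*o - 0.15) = 1.8522*o^5 + 13.1922*o^4 + 24.3597*o^3 + 1.5567*o^2 - 6.0585*o + 0.195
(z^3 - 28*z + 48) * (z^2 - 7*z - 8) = z^5 - 7*z^4 - 36*z^3 + 244*z^2 - 112*z - 384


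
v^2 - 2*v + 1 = (v - 1)^2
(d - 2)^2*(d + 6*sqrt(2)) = d^3 - 4*d^2 + 6*sqrt(2)*d^2 - 24*sqrt(2)*d + 4*d + 24*sqrt(2)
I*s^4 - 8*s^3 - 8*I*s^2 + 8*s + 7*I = (s + 1)*(s + I)*(s + 7*I)*(I*s - I)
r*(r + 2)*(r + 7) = r^3 + 9*r^2 + 14*r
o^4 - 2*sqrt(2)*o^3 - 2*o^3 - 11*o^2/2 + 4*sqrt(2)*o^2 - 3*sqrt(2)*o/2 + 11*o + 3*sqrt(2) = (o - 2)*(o - 3*sqrt(2))*(o + sqrt(2)/2)^2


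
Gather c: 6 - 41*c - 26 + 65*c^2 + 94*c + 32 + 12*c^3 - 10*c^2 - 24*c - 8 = 12*c^3 + 55*c^2 + 29*c + 4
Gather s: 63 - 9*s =63 - 9*s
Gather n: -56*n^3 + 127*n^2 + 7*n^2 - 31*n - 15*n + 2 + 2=-56*n^3 + 134*n^2 - 46*n + 4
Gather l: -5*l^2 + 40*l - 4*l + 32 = -5*l^2 + 36*l + 32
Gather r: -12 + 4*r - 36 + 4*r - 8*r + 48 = 0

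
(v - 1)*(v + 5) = v^2 + 4*v - 5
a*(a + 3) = a^2 + 3*a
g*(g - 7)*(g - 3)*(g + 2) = g^4 - 8*g^3 + g^2 + 42*g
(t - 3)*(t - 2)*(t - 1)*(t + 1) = t^4 - 5*t^3 + 5*t^2 + 5*t - 6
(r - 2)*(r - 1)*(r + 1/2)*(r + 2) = r^4 - r^3/2 - 9*r^2/2 + 2*r + 2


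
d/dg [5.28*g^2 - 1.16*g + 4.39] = 10.56*g - 1.16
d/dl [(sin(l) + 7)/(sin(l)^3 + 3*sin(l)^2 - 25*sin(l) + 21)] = 2*(2 - sin(l))*cos(l)/((sin(l) - 3)^2*(sin(l) - 1)^2)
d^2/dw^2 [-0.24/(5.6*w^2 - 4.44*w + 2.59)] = (15.0528*w^2 - 11.93472*w - 0.24*(11.2*w - 4.44)*(22.4*w - 8.88) + 6.96192)/(5.6*w^2 - 4.44*w + 2.59)^3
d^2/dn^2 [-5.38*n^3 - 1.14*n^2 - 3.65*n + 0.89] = -32.28*n - 2.28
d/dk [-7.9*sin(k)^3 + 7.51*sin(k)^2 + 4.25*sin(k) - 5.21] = (-23.7*sin(k)^2 + 15.02*sin(k) + 4.25)*cos(k)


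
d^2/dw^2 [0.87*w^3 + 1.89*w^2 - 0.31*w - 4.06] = 5.22*w + 3.78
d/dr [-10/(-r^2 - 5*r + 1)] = 10*(-2*r - 5)/(r^2 + 5*r - 1)^2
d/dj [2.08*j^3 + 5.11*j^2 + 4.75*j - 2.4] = 6.24*j^2 + 10.22*j + 4.75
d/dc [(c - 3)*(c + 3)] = 2*c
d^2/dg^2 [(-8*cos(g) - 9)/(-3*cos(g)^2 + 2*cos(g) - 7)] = 4*(324*(1 - cos(2*g))^2*cos(g) + 186*(1 - cos(2*g))^2 + 1657*cos(g) - 350*cos(2*g) - 369*cos(3*g) - 72*cos(5*g) - 930)/(4*cos(g) - 3*cos(2*g) - 17)^3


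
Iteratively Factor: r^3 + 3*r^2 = (r + 3)*(r^2) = r*(r + 3)*(r)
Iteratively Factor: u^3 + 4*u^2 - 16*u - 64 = (u - 4)*(u^2 + 8*u + 16) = (u - 4)*(u + 4)*(u + 4)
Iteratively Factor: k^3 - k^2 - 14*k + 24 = (k - 3)*(k^2 + 2*k - 8) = (k - 3)*(k + 4)*(k - 2)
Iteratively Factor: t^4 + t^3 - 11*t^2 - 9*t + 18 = (t - 3)*(t^3 + 4*t^2 + t - 6) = (t - 3)*(t + 2)*(t^2 + 2*t - 3) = (t - 3)*(t + 2)*(t + 3)*(t - 1)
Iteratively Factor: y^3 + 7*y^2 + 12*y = (y)*(y^2 + 7*y + 12) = y*(y + 3)*(y + 4)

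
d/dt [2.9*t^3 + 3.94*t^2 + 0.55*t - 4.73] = 8.7*t^2 + 7.88*t + 0.55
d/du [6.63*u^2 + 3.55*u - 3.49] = 13.26*u + 3.55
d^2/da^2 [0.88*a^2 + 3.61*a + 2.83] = 1.76000000000000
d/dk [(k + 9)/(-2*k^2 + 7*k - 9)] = (-2*k^2 + 7*k + (k + 9)*(4*k - 7) - 9)/(2*k^2 - 7*k + 9)^2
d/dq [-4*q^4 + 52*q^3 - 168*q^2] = 4*q*(-4*q^2 + 39*q - 84)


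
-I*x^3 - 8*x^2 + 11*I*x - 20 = (x - 5*I)*(x - 4*I)*(-I*x + 1)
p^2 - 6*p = p*(p - 6)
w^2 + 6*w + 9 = (w + 3)^2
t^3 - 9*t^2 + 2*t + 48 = (t - 8)*(t - 3)*(t + 2)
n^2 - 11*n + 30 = (n - 6)*(n - 5)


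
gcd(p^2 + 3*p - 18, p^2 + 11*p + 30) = p + 6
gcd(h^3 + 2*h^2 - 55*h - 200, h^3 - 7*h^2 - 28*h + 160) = h^2 - 3*h - 40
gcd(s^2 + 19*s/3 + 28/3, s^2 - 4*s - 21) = 1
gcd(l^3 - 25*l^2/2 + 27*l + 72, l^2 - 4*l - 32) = l - 8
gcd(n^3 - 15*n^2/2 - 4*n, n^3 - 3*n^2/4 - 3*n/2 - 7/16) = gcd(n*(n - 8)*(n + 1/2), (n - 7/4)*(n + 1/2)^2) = n + 1/2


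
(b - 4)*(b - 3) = b^2 - 7*b + 12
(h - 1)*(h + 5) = h^2 + 4*h - 5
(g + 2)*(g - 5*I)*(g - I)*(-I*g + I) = -I*g^4 - 6*g^3 - I*g^3 - 6*g^2 + 7*I*g^2 + 12*g + 5*I*g - 10*I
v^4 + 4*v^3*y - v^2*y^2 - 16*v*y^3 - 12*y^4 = (v - 2*y)*(v + y)*(v + 2*y)*(v + 3*y)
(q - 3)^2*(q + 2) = q^3 - 4*q^2 - 3*q + 18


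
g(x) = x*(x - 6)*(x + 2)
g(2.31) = -36.74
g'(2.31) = -14.47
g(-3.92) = -74.66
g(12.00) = 1008.00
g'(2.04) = -15.84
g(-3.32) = -40.84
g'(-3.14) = 42.70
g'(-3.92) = 65.46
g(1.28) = -19.82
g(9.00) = 297.00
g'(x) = x*(x - 6) + x*(x + 2) + (x - 6)*(x + 2) = 3*x^2 - 8*x - 12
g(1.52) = -23.97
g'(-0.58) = -6.35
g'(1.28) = -17.32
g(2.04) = -32.64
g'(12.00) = 324.00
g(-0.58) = 5.42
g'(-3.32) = 47.63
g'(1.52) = -17.23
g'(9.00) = 159.00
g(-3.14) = -32.72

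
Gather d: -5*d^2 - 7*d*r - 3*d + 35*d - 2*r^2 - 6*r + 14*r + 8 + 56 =-5*d^2 + d*(32 - 7*r) - 2*r^2 + 8*r + 64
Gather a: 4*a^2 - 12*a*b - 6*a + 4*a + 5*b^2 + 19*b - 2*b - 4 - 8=4*a^2 + a*(-12*b - 2) + 5*b^2 + 17*b - 12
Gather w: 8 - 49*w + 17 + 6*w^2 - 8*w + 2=6*w^2 - 57*w + 27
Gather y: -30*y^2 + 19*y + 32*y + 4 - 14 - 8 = -30*y^2 + 51*y - 18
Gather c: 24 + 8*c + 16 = 8*c + 40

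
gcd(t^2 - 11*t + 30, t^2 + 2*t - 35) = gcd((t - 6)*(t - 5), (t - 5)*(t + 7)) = t - 5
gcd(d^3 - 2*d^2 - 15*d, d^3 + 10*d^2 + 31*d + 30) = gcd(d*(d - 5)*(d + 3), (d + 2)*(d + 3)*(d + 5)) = d + 3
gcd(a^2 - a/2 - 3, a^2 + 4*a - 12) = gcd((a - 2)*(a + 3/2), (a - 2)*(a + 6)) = a - 2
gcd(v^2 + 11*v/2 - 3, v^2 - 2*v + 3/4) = v - 1/2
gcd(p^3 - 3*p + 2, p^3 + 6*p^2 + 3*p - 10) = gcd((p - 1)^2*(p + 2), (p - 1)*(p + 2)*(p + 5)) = p^2 + p - 2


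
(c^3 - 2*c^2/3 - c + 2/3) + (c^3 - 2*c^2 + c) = 2*c^3 - 8*c^2/3 + 2/3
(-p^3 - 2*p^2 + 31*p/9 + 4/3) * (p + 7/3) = -p^4 - 13*p^3/3 - 11*p^2/9 + 253*p/27 + 28/9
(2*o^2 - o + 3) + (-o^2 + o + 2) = o^2 + 5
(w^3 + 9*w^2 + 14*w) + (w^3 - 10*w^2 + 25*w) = 2*w^3 - w^2 + 39*w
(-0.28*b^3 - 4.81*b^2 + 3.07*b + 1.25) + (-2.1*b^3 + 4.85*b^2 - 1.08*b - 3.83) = -2.38*b^3 + 0.04*b^2 + 1.99*b - 2.58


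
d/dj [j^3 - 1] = 3*j^2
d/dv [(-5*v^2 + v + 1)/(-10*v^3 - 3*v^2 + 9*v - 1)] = 2*(-25*v^4 + 10*v^3 - 6*v^2 + 8*v - 5)/(100*v^6 + 60*v^5 - 171*v^4 - 34*v^3 + 87*v^2 - 18*v + 1)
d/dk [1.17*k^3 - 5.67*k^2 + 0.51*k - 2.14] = 3.51*k^2 - 11.34*k + 0.51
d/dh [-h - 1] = -1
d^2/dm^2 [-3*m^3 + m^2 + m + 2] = 2 - 18*m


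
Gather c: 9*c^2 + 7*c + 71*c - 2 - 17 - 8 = 9*c^2 + 78*c - 27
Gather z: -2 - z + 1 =-z - 1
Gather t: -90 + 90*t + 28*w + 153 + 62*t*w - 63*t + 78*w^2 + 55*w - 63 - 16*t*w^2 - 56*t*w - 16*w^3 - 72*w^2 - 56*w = t*(-16*w^2 + 6*w + 27) - 16*w^3 + 6*w^2 + 27*w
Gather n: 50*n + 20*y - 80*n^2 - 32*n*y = -80*n^2 + n*(50 - 32*y) + 20*y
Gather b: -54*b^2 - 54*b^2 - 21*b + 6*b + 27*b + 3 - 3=-108*b^2 + 12*b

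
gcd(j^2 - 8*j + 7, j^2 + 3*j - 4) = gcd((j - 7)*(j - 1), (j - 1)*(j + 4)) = j - 1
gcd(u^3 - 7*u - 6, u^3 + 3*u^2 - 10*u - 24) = u^2 - u - 6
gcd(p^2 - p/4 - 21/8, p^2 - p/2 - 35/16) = p - 7/4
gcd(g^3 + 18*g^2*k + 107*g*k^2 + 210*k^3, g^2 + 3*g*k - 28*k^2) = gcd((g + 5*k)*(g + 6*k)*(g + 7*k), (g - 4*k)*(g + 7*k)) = g + 7*k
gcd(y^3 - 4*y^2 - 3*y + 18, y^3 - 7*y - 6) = y^2 - y - 6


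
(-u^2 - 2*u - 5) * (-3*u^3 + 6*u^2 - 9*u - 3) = 3*u^5 + 12*u^3 - 9*u^2 + 51*u + 15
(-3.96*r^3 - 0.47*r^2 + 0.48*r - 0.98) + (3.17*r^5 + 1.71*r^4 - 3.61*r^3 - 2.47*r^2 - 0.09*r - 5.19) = 3.17*r^5 + 1.71*r^4 - 7.57*r^3 - 2.94*r^2 + 0.39*r - 6.17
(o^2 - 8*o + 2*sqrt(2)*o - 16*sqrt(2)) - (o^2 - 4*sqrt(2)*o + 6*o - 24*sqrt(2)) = -14*o + 6*sqrt(2)*o + 8*sqrt(2)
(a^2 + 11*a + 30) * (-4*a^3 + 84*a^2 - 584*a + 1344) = -4*a^5 + 40*a^4 + 220*a^3 - 2560*a^2 - 2736*a + 40320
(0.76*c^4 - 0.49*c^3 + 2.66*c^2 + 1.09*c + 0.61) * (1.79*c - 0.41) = 1.3604*c^5 - 1.1887*c^4 + 4.9623*c^3 + 0.8605*c^2 + 0.645*c - 0.2501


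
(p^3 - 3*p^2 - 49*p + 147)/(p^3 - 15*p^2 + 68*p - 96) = (p^2 - 49)/(p^2 - 12*p + 32)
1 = 1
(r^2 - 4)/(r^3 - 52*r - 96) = (r - 2)/(r^2 - 2*r - 48)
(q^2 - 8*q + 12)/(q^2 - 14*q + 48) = (q - 2)/(q - 8)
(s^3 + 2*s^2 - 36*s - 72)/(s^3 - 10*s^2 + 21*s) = (s^3 + 2*s^2 - 36*s - 72)/(s*(s^2 - 10*s + 21))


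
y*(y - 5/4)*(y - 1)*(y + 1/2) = y^4 - 7*y^3/4 + y^2/8 + 5*y/8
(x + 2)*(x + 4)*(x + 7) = x^3 + 13*x^2 + 50*x + 56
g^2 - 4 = (g - 2)*(g + 2)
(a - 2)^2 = a^2 - 4*a + 4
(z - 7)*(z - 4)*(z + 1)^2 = z^4 - 9*z^3 + 7*z^2 + 45*z + 28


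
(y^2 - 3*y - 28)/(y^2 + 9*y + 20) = (y - 7)/(y + 5)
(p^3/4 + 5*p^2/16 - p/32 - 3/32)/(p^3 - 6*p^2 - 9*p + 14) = (8*p^3 + 10*p^2 - p - 3)/(32*(p^3 - 6*p^2 - 9*p + 14))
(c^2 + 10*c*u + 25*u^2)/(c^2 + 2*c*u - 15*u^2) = (-c - 5*u)/(-c + 3*u)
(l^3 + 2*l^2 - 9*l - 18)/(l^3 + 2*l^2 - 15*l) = (l^2 + 5*l + 6)/(l*(l + 5))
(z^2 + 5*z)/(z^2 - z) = (z + 5)/(z - 1)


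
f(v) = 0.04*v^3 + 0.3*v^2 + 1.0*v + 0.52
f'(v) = 0.12*v^2 + 0.6*v + 1.0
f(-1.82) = -0.55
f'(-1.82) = 0.31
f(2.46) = 5.39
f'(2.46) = 3.20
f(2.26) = 4.77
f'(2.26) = 2.97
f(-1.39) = -0.40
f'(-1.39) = 0.40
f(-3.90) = -1.19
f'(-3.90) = 0.49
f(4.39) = 14.08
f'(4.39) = 5.95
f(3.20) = 8.10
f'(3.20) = 4.15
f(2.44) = 5.33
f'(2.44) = 3.18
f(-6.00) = -3.32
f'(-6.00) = 1.72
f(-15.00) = -81.98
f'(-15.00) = 19.00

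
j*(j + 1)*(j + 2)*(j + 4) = j^4 + 7*j^3 + 14*j^2 + 8*j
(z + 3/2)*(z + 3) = z^2 + 9*z/2 + 9/2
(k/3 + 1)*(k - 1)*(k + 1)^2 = k^4/3 + 4*k^3/3 + 2*k^2/3 - 4*k/3 - 1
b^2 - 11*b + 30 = (b - 6)*(b - 5)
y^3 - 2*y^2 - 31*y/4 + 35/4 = (y - 7/2)*(y - 1)*(y + 5/2)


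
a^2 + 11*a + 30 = (a + 5)*(a + 6)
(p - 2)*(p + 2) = p^2 - 4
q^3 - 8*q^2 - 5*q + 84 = (q - 7)*(q - 4)*(q + 3)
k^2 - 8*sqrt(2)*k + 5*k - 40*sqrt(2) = (k + 5)*(k - 8*sqrt(2))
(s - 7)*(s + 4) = s^2 - 3*s - 28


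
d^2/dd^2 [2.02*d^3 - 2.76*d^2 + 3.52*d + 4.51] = 12.12*d - 5.52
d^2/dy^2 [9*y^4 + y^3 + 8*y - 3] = 6*y*(18*y + 1)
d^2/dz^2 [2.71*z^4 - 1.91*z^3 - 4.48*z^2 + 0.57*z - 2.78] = 32.52*z^2 - 11.46*z - 8.96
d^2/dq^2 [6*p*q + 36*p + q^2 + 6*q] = 2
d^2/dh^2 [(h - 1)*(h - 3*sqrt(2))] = 2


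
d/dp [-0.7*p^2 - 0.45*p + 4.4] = -1.4*p - 0.45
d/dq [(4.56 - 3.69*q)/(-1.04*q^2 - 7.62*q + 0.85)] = (-3.8376*q^2 + 9.4848*q + 31.6107)/(1.0816*q^4 + 15.8496*q^3 + 56.2964*q^2 - 12.954*q + 0.7225)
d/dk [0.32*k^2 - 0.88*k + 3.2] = 0.64*k - 0.88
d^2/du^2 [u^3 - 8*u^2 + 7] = 6*u - 16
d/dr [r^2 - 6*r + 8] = 2*r - 6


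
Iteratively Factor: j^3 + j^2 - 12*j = (j - 3)*(j^2 + 4*j) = j*(j - 3)*(j + 4)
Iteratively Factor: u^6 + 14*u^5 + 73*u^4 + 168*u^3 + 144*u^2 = (u)*(u^5 + 14*u^4 + 73*u^3 + 168*u^2 + 144*u) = u*(u + 4)*(u^4 + 10*u^3 + 33*u^2 + 36*u) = u*(u + 4)^2*(u^3 + 6*u^2 + 9*u) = u^2*(u + 4)^2*(u^2 + 6*u + 9) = u^2*(u + 3)*(u + 4)^2*(u + 3)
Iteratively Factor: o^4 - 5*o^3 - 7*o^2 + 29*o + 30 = (o + 1)*(o^3 - 6*o^2 - o + 30) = (o + 1)*(o + 2)*(o^2 - 8*o + 15) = (o - 3)*(o + 1)*(o + 2)*(o - 5)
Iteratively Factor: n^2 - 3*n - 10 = (n - 5)*(n + 2)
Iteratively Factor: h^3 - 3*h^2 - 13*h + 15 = (h + 3)*(h^2 - 6*h + 5) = (h - 1)*(h + 3)*(h - 5)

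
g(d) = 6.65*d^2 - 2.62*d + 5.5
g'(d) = 13.3*d - 2.62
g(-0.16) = 6.09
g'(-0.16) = -4.75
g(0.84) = 7.99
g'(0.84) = 8.55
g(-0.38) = 7.46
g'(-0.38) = -7.67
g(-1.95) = 35.90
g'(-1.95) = -28.56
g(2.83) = 51.34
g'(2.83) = 35.02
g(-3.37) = 89.85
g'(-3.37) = -47.44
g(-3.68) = 105.20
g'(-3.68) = -51.56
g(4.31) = 117.74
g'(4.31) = 54.70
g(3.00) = 57.49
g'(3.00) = 37.28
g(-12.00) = 994.54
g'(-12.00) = -162.22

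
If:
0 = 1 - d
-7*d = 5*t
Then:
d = 1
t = -7/5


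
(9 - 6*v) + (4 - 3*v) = 13 - 9*v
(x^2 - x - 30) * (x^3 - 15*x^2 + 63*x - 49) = x^5 - 16*x^4 + 48*x^3 + 338*x^2 - 1841*x + 1470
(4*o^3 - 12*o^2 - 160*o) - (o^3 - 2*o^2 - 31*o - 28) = 3*o^3 - 10*o^2 - 129*o + 28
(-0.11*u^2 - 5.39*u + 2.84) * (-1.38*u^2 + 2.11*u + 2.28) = 0.1518*u^4 + 7.2061*u^3 - 15.5429*u^2 - 6.2968*u + 6.4752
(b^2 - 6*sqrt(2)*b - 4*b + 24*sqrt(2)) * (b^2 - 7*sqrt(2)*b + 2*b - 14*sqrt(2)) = b^4 - 13*sqrt(2)*b^3 - 2*b^3 + 26*sqrt(2)*b^2 + 76*b^2 - 168*b + 104*sqrt(2)*b - 672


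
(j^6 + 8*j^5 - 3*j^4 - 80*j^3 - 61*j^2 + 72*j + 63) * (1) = j^6 + 8*j^5 - 3*j^4 - 80*j^3 - 61*j^2 + 72*j + 63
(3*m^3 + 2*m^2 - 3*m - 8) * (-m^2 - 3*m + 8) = -3*m^5 - 11*m^4 + 21*m^3 + 33*m^2 - 64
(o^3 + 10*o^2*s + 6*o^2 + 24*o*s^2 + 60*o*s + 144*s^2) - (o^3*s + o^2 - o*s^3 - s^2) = -o^3*s + o^3 + 10*o^2*s + 5*o^2 + o*s^3 + 24*o*s^2 + 60*o*s + 145*s^2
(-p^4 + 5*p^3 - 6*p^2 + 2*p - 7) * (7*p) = -7*p^5 + 35*p^4 - 42*p^3 + 14*p^2 - 49*p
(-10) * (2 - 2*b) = 20*b - 20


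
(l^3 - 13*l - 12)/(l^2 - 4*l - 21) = (l^2 - 3*l - 4)/(l - 7)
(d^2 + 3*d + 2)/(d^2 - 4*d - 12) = (d + 1)/(d - 6)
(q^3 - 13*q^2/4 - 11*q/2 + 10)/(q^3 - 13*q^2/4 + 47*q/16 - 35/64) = 16*(q^2 - 2*q - 8)/(16*q^2 - 32*q + 7)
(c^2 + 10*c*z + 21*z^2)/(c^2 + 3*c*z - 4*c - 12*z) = (c + 7*z)/(c - 4)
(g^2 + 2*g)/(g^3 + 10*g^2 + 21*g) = (g + 2)/(g^2 + 10*g + 21)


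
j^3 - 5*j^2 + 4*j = j*(j - 4)*(j - 1)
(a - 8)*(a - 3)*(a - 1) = a^3 - 12*a^2 + 35*a - 24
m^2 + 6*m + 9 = (m + 3)^2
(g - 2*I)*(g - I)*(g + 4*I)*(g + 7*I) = g^4 + 8*I*g^3 + 3*g^2 + 62*I*g + 56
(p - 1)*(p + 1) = p^2 - 1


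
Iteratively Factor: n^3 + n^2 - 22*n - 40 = (n - 5)*(n^2 + 6*n + 8) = (n - 5)*(n + 2)*(n + 4)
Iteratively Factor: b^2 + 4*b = (b + 4)*(b)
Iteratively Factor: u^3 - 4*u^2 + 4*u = (u - 2)*(u^2 - 2*u) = u*(u - 2)*(u - 2)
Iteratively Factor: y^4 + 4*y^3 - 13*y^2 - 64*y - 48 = (y + 3)*(y^3 + y^2 - 16*y - 16) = (y + 1)*(y + 3)*(y^2 - 16) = (y + 1)*(y + 3)*(y + 4)*(y - 4)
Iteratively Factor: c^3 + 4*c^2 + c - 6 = (c + 2)*(c^2 + 2*c - 3) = (c - 1)*(c + 2)*(c + 3)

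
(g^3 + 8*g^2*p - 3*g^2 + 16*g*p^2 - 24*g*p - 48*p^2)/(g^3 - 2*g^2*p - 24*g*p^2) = (-g^2 - 4*g*p + 3*g + 12*p)/(g*(-g + 6*p))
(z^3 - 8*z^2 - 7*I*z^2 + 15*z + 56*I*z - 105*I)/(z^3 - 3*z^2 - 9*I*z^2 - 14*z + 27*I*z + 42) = (z - 5)/(z - 2*I)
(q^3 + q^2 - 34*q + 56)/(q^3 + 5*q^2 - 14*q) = (q - 4)/q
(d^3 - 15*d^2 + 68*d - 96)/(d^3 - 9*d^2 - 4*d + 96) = (d - 3)/(d + 3)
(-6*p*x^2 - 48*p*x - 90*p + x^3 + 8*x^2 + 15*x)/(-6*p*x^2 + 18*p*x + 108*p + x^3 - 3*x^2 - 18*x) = (x + 5)/(x - 6)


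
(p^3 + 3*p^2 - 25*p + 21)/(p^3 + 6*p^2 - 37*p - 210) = (p^2 - 4*p + 3)/(p^2 - p - 30)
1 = 1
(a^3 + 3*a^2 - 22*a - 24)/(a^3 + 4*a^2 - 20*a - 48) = (a + 1)/(a + 2)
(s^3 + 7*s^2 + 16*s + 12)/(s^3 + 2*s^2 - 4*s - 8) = (s + 3)/(s - 2)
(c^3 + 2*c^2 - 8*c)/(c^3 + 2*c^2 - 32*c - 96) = c*(c - 2)/(c^2 - 2*c - 24)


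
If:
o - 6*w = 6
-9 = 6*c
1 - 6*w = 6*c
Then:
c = -3/2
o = 16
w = 5/3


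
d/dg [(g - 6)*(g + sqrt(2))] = 2*g - 6 + sqrt(2)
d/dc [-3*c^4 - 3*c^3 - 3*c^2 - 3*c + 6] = -12*c^3 - 9*c^2 - 6*c - 3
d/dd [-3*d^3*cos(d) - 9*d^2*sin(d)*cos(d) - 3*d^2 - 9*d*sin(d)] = 3*d^3*sin(d) - 9*d^2*cos(d) - 9*d^2*cos(2*d) - 9*d*sin(2*d) - 9*d*cos(d) - 6*d - 9*sin(d)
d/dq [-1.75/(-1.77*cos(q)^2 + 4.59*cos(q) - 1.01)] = (6.195*cos(q) - 8.0325)*sin(q)/(1.77*cos(q)^2 - 4.59*cos(q) + 1.01)^2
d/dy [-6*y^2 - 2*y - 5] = -12*y - 2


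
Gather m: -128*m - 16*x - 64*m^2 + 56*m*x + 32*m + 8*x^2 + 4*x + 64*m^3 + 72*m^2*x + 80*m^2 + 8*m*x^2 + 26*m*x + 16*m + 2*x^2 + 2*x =64*m^3 + m^2*(72*x + 16) + m*(8*x^2 + 82*x - 80) + 10*x^2 - 10*x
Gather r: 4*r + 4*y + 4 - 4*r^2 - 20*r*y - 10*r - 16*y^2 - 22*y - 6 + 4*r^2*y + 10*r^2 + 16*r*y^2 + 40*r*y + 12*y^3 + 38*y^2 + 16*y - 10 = r^2*(4*y + 6) + r*(16*y^2 + 20*y - 6) + 12*y^3 + 22*y^2 - 2*y - 12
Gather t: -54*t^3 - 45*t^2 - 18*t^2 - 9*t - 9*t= -54*t^3 - 63*t^2 - 18*t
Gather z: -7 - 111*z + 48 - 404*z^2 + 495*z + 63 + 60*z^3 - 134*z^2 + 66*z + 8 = 60*z^3 - 538*z^2 + 450*z + 112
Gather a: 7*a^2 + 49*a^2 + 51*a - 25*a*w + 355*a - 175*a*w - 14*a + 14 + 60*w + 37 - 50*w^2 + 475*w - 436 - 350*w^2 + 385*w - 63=56*a^2 + a*(392 - 200*w) - 400*w^2 + 920*w - 448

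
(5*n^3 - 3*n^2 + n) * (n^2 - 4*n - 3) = 5*n^5 - 23*n^4 - 2*n^3 + 5*n^2 - 3*n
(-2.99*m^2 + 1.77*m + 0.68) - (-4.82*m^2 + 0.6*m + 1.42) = 1.83*m^2 + 1.17*m - 0.74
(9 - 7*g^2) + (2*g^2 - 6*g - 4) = -5*g^2 - 6*g + 5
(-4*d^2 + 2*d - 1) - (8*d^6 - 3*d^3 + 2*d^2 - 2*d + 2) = -8*d^6 + 3*d^3 - 6*d^2 + 4*d - 3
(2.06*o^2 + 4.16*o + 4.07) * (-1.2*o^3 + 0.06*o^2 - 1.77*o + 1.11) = -2.472*o^5 - 4.8684*o^4 - 8.2806*o^3 - 4.8324*o^2 - 2.5863*o + 4.5177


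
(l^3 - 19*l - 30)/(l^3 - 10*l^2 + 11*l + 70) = (l + 3)/(l - 7)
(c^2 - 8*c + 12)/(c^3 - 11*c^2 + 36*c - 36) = 1/(c - 3)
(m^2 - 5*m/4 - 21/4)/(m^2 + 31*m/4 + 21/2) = (m - 3)/(m + 6)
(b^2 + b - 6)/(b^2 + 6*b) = (b^2 + b - 6)/(b*(b + 6))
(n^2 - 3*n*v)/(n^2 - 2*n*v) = (n - 3*v)/(n - 2*v)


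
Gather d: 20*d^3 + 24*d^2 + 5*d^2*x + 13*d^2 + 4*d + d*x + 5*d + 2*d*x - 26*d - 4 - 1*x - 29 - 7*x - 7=20*d^3 + d^2*(5*x + 37) + d*(3*x - 17) - 8*x - 40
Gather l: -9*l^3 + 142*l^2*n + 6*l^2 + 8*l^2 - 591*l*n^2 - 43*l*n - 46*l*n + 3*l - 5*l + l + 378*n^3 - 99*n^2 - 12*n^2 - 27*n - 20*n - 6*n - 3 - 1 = -9*l^3 + l^2*(142*n + 14) + l*(-591*n^2 - 89*n - 1) + 378*n^3 - 111*n^2 - 53*n - 4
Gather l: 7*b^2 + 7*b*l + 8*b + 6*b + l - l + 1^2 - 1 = 7*b^2 + 7*b*l + 14*b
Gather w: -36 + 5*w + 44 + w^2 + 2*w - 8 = w^2 + 7*w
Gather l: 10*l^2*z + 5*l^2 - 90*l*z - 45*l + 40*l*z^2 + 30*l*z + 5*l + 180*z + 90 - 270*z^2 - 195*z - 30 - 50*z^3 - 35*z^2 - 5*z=l^2*(10*z + 5) + l*(40*z^2 - 60*z - 40) - 50*z^3 - 305*z^2 - 20*z + 60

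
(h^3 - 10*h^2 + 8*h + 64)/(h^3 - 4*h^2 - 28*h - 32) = (h - 4)/(h + 2)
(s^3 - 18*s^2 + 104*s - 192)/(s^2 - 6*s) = s - 12 + 32/s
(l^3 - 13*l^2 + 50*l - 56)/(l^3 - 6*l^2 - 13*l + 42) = (l - 4)/(l + 3)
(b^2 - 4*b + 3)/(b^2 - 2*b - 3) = (b - 1)/(b + 1)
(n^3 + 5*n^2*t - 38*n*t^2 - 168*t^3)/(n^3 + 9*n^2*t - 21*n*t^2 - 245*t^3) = (-n^2 + 2*n*t + 24*t^2)/(-n^2 - 2*n*t + 35*t^2)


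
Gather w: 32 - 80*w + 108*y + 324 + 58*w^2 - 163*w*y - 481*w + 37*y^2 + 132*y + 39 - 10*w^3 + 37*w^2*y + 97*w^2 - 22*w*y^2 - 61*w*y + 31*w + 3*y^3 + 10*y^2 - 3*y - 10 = -10*w^3 + w^2*(37*y + 155) + w*(-22*y^2 - 224*y - 530) + 3*y^3 + 47*y^2 + 237*y + 385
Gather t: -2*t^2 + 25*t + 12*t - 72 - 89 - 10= -2*t^2 + 37*t - 171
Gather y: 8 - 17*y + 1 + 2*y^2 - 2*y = 2*y^2 - 19*y + 9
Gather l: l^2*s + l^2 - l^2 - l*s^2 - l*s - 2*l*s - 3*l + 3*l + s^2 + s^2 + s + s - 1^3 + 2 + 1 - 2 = l^2*s + l*(-s^2 - 3*s) + 2*s^2 + 2*s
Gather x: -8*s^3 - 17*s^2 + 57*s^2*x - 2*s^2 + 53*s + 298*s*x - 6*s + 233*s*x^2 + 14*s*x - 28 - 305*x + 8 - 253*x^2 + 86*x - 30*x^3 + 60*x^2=-8*s^3 - 19*s^2 + 47*s - 30*x^3 + x^2*(233*s - 193) + x*(57*s^2 + 312*s - 219) - 20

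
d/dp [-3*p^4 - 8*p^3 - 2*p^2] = 4*p*(-3*p^2 - 6*p - 1)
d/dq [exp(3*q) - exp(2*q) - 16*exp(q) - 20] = (3*exp(2*q) - 2*exp(q) - 16)*exp(q)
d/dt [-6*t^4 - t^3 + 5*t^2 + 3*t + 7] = -24*t^3 - 3*t^2 + 10*t + 3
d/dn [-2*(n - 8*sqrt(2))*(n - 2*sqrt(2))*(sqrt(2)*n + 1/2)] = -6*sqrt(2)*n^2 + 78*n - 54*sqrt(2)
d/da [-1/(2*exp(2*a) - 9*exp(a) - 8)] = (4*exp(a) - 9)*exp(a)/(-2*exp(2*a) + 9*exp(a) + 8)^2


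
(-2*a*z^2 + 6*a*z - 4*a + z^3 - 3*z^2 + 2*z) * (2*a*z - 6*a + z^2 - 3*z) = -4*a^2*z^3 + 24*a^2*z^2 - 44*a^2*z + 24*a^2 + z^5 - 6*z^4 + 11*z^3 - 6*z^2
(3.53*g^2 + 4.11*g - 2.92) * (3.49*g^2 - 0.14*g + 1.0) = 12.3197*g^4 + 13.8497*g^3 - 7.2362*g^2 + 4.5188*g - 2.92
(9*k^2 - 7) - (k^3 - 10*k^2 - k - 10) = -k^3 + 19*k^2 + k + 3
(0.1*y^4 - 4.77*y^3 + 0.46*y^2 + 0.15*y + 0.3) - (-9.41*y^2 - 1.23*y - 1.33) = 0.1*y^4 - 4.77*y^3 + 9.87*y^2 + 1.38*y + 1.63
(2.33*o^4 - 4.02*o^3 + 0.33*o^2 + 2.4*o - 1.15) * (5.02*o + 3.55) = 11.6966*o^5 - 11.9089*o^4 - 12.6144*o^3 + 13.2195*o^2 + 2.747*o - 4.0825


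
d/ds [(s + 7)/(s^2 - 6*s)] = (-s^2 - 14*s + 42)/(s^2*(s^2 - 12*s + 36))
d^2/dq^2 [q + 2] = 0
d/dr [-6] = 0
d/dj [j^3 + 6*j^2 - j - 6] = 3*j^2 + 12*j - 1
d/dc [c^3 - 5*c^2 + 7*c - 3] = 3*c^2 - 10*c + 7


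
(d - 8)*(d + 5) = d^2 - 3*d - 40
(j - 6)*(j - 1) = j^2 - 7*j + 6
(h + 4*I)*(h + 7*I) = h^2 + 11*I*h - 28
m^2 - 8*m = m*(m - 8)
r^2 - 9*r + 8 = (r - 8)*(r - 1)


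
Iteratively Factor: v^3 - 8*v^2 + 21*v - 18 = (v - 2)*(v^2 - 6*v + 9) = (v - 3)*(v - 2)*(v - 3)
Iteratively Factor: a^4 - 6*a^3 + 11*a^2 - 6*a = (a)*(a^3 - 6*a^2 + 11*a - 6) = a*(a - 2)*(a^2 - 4*a + 3) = a*(a - 2)*(a - 1)*(a - 3)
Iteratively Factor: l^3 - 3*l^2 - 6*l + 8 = (l - 4)*(l^2 + l - 2) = (l - 4)*(l + 2)*(l - 1)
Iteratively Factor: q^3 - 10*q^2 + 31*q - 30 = (q - 5)*(q^2 - 5*q + 6) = (q - 5)*(q - 2)*(q - 3)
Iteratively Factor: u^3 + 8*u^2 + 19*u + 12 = (u + 3)*(u^2 + 5*u + 4) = (u + 1)*(u + 3)*(u + 4)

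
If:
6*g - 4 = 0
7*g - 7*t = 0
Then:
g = 2/3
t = 2/3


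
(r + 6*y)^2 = r^2 + 12*r*y + 36*y^2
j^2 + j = j*(j + 1)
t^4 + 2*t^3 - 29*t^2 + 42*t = t*(t - 3)*(t - 2)*(t + 7)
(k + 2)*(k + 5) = k^2 + 7*k + 10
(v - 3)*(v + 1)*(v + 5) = v^3 + 3*v^2 - 13*v - 15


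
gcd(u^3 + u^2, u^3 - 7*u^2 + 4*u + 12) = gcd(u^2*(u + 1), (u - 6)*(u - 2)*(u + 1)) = u + 1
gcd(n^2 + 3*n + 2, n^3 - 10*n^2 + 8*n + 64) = n + 2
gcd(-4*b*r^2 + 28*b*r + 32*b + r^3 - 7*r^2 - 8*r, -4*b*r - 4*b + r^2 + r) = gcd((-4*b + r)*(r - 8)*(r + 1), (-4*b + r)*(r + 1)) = -4*b*r - 4*b + r^2 + r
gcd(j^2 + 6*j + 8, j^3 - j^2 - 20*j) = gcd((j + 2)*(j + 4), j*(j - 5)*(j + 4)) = j + 4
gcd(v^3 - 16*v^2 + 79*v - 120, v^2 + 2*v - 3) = 1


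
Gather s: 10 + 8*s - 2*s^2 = -2*s^2 + 8*s + 10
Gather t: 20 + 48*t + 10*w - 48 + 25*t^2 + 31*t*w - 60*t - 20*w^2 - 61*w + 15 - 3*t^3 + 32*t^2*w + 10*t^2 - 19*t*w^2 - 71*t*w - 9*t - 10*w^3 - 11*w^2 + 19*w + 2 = -3*t^3 + t^2*(32*w + 35) + t*(-19*w^2 - 40*w - 21) - 10*w^3 - 31*w^2 - 32*w - 11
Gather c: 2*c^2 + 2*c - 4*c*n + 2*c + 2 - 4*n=2*c^2 + c*(4 - 4*n) - 4*n + 2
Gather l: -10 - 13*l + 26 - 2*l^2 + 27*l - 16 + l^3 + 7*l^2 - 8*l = l^3 + 5*l^2 + 6*l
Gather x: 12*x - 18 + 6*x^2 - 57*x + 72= 6*x^2 - 45*x + 54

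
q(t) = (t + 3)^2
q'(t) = 2*t + 6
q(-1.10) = 3.61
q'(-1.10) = 3.80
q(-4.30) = 1.69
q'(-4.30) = -2.60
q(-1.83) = 1.37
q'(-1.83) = 2.34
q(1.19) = 17.56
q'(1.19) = 8.38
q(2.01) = 25.10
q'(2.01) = 10.02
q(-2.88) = 0.01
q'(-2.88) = 0.24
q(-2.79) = 0.04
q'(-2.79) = 0.42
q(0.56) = 12.67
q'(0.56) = 7.12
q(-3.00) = 0.00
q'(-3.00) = 0.00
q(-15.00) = 144.00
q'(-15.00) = -24.00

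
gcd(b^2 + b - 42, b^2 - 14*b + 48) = b - 6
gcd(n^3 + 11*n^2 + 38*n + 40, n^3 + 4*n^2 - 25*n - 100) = n^2 + 9*n + 20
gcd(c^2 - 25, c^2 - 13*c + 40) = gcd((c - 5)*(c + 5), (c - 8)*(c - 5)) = c - 5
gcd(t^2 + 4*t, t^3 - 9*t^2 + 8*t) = t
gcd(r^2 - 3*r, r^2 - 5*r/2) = r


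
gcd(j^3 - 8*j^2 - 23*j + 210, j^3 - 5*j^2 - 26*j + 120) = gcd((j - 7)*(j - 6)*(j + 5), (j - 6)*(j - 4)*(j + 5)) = j^2 - j - 30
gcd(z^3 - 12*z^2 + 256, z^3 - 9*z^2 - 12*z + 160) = z^2 - 4*z - 32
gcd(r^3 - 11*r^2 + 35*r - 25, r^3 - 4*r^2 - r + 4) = r - 1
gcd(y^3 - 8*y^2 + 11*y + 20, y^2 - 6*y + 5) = y - 5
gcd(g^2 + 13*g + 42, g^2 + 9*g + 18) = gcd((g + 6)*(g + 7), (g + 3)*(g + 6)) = g + 6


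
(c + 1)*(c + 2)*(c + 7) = c^3 + 10*c^2 + 23*c + 14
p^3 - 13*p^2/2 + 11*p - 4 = (p - 4)*(p - 2)*(p - 1/2)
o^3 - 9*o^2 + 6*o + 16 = (o - 8)*(o - 2)*(o + 1)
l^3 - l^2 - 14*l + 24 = (l - 3)*(l - 2)*(l + 4)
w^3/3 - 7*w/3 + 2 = (w/3 + 1)*(w - 2)*(w - 1)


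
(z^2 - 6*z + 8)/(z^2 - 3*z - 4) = (z - 2)/(z + 1)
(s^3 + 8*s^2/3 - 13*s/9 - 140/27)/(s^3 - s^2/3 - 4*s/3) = (s^2 + 4*s + 35/9)/(s*(s + 1))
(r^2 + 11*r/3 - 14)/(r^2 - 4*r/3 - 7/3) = (r + 6)/(r + 1)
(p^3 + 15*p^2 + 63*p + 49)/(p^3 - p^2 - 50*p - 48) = (p^2 + 14*p + 49)/(p^2 - 2*p - 48)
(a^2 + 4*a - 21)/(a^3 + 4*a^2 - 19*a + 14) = (a - 3)/(a^2 - 3*a + 2)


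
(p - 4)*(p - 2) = p^2 - 6*p + 8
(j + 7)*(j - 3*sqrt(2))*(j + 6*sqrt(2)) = j^3 + 3*sqrt(2)*j^2 + 7*j^2 - 36*j + 21*sqrt(2)*j - 252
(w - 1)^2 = w^2 - 2*w + 1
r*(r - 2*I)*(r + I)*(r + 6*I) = r^4 + 5*I*r^3 + 8*r^2 + 12*I*r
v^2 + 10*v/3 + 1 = (v + 1/3)*(v + 3)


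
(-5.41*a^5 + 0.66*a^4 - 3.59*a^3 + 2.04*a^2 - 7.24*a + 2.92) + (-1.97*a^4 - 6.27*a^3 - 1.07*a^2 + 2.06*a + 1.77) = -5.41*a^5 - 1.31*a^4 - 9.86*a^3 + 0.97*a^2 - 5.18*a + 4.69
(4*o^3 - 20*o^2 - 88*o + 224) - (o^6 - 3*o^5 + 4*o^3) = -o^6 + 3*o^5 - 20*o^2 - 88*o + 224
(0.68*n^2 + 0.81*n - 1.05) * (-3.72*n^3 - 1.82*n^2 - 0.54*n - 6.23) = -2.5296*n^5 - 4.2508*n^4 + 2.0646*n^3 - 2.7628*n^2 - 4.4793*n + 6.5415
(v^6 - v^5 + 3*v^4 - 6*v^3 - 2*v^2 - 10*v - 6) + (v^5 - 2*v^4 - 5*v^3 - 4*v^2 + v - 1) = v^6 + v^4 - 11*v^3 - 6*v^2 - 9*v - 7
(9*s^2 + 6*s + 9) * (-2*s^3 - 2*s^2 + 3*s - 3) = -18*s^5 - 30*s^4 - 3*s^3 - 27*s^2 + 9*s - 27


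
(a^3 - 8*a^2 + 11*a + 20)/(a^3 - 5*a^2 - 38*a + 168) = (a^2 - 4*a - 5)/(a^2 - a - 42)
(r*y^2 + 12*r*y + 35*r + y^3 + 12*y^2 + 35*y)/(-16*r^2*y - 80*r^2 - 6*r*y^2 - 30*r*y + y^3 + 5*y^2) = (r*y + 7*r + y^2 + 7*y)/(-16*r^2 - 6*r*y + y^2)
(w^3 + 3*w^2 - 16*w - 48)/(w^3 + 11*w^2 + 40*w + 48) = (w - 4)/(w + 4)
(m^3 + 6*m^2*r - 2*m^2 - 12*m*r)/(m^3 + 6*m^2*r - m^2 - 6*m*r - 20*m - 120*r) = m*(m - 2)/(m^2 - m - 20)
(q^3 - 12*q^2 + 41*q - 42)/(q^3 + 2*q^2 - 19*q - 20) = (q^3 - 12*q^2 + 41*q - 42)/(q^3 + 2*q^2 - 19*q - 20)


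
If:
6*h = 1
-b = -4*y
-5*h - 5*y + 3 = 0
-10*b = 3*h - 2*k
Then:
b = 26/15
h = 1/6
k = 107/12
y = 13/30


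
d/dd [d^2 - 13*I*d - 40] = 2*d - 13*I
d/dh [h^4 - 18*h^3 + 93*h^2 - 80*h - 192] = 4*h^3 - 54*h^2 + 186*h - 80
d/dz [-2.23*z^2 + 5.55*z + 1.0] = 5.55 - 4.46*z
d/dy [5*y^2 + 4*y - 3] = 10*y + 4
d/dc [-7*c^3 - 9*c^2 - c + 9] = -21*c^2 - 18*c - 1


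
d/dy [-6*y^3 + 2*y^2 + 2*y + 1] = -18*y^2 + 4*y + 2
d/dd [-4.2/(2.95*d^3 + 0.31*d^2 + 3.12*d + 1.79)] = (37.17*d^2 + 2.604*d + 13.104)/(2.95*d^3 + 0.31*d^2 + 3.12*d + 1.79)^2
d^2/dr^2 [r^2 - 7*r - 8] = 2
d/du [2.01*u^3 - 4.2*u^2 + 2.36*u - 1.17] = 6.03*u^2 - 8.4*u + 2.36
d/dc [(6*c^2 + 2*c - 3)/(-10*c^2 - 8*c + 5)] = 14*(-2*c^2 - 1)/(100*c^4 + 160*c^3 - 36*c^2 - 80*c + 25)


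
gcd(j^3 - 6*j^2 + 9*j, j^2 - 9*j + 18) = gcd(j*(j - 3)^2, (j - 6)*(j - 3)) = j - 3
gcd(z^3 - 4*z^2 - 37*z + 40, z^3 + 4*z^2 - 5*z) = z^2 + 4*z - 5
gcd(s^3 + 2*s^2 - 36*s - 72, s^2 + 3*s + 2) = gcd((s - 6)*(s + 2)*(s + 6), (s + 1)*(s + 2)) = s + 2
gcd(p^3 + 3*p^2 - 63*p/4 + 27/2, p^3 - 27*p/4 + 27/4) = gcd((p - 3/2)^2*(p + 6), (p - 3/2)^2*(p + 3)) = p^2 - 3*p + 9/4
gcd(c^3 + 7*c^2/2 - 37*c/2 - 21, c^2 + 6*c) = c + 6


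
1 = 1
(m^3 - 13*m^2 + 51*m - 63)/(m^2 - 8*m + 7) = (m^2 - 6*m + 9)/(m - 1)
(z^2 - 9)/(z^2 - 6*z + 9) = (z + 3)/(z - 3)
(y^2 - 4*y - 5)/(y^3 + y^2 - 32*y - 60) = (y^2 - 4*y - 5)/(y^3 + y^2 - 32*y - 60)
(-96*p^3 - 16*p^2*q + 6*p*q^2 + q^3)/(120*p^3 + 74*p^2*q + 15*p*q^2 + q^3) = (-4*p + q)/(5*p + q)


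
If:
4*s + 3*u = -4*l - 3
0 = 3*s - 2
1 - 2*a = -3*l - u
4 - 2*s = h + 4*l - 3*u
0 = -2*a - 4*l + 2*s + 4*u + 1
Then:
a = -17/22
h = 5/33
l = -13/33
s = 2/3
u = -15/11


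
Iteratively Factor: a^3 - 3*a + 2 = (a - 1)*(a^2 + a - 2) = (a - 1)^2*(a + 2)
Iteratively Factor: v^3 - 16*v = (v)*(v^2 - 16) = v*(v - 4)*(v + 4)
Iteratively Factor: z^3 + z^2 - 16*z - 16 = (z + 4)*(z^2 - 3*z - 4) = (z - 4)*(z + 4)*(z + 1)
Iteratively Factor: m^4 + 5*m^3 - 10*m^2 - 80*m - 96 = (m - 4)*(m^3 + 9*m^2 + 26*m + 24) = (m - 4)*(m + 4)*(m^2 + 5*m + 6) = (m - 4)*(m + 2)*(m + 4)*(m + 3)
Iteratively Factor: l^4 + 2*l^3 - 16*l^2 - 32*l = (l + 2)*(l^3 - 16*l) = (l + 2)*(l + 4)*(l^2 - 4*l) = (l - 4)*(l + 2)*(l + 4)*(l)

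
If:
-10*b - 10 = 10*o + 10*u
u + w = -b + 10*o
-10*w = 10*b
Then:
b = -w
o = w/11 - 1/11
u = 10*w/11 - 10/11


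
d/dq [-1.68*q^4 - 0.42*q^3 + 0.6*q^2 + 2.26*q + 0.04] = -6.72*q^3 - 1.26*q^2 + 1.2*q + 2.26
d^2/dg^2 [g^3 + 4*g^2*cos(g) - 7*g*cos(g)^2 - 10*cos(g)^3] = -4*g^2*cos(g) - 16*g*sin(g) + 14*g*cos(2*g) + 6*g + 14*sin(2*g) + 31*cos(g)/2 + 45*cos(3*g)/2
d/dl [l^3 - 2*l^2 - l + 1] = 3*l^2 - 4*l - 1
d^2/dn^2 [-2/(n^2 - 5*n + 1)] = 4*(n^2 - 5*n - (2*n - 5)^2 + 1)/(n^2 - 5*n + 1)^3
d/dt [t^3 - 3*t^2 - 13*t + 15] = 3*t^2 - 6*t - 13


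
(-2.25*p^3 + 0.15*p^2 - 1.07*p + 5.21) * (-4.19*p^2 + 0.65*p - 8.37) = 9.4275*p^5 - 2.091*p^4 + 23.4133*p^3 - 23.7809*p^2 + 12.3424*p - 43.6077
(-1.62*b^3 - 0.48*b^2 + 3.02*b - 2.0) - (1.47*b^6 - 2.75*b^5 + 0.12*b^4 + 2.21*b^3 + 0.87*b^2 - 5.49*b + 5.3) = -1.47*b^6 + 2.75*b^5 - 0.12*b^4 - 3.83*b^3 - 1.35*b^2 + 8.51*b - 7.3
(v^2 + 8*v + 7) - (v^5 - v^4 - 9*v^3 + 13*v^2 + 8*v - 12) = -v^5 + v^4 + 9*v^3 - 12*v^2 + 19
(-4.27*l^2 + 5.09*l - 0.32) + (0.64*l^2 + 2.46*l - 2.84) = -3.63*l^2 + 7.55*l - 3.16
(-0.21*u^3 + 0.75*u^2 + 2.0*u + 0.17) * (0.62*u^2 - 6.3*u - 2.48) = -0.1302*u^5 + 1.788*u^4 - 2.9642*u^3 - 14.3546*u^2 - 6.031*u - 0.4216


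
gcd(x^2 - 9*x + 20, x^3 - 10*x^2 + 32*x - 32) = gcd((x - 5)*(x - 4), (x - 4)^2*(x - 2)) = x - 4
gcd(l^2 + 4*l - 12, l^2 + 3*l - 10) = l - 2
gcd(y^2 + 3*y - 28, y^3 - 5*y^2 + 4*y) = y - 4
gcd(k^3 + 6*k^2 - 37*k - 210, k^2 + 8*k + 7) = k + 7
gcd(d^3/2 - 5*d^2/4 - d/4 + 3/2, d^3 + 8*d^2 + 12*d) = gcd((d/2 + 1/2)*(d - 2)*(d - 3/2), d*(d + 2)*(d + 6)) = 1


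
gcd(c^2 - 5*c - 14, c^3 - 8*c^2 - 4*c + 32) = c + 2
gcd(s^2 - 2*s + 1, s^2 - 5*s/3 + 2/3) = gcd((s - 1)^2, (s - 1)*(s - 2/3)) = s - 1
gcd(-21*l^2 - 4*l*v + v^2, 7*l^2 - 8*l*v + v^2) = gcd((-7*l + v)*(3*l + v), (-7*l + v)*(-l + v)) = -7*l + v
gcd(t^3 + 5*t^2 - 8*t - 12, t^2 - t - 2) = t^2 - t - 2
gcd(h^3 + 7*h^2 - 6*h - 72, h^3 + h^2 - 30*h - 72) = h + 4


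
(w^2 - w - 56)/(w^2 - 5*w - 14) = (-w^2 + w + 56)/(-w^2 + 5*w + 14)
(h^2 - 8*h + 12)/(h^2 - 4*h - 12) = (h - 2)/(h + 2)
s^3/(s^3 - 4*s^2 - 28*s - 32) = s^3/(s^3 - 4*s^2 - 28*s - 32)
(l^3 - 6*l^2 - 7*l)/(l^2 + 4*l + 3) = l*(l - 7)/(l + 3)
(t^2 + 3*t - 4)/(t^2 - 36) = (t^2 + 3*t - 4)/(t^2 - 36)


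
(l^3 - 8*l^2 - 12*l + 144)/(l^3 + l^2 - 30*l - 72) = (l - 6)/(l + 3)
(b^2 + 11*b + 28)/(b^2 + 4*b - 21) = (b + 4)/(b - 3)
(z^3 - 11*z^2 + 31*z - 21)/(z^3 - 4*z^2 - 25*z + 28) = (z - 3)/(z + 4)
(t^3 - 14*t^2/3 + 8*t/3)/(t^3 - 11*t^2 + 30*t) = (3*t^2 - 14*t + 8)/(3*(t^2 - 11*t + 30))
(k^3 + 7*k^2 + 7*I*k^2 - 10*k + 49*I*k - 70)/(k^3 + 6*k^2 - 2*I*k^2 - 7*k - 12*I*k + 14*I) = (k^2 + 7*I*k - 10)/(k^2 - k*(1 + 2*I) + 2*I)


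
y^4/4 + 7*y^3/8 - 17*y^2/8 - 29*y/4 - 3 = (y/4 + 1)*(y - 3)*(y + 1/2)*(y + 2)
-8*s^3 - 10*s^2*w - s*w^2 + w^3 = (-4*s + w)*(s + w)*(2*s + w)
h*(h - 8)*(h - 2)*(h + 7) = h^4 - 3*h^3 - 54*h^2 + 112*h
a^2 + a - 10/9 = (a - 2/3)*(a + 5/3)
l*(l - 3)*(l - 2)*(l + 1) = l^4 - 4*l^3 + l^2 + 6*l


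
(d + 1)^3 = d^3 + 3*d^2 + 3*d + 1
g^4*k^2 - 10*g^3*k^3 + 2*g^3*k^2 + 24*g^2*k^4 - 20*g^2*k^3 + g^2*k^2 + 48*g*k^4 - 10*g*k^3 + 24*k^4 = (g - 6*k)*(g - 4*k)*(g*k + k)^2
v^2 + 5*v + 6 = (v + 2)*(v + 3)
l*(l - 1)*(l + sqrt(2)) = l^3 - l^2 + sqrt(2)*l^2 - sqrt(2)*l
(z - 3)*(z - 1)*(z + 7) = z^3 + 3*z^2 - 25*z + 21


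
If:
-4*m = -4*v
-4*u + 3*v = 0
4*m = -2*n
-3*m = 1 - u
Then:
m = -4/9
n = 8/9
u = -1/3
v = -4/9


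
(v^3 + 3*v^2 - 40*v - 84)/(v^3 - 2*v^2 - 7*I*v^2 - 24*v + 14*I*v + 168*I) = (v^2 + 9*v + 14)/(v^2 + v*(4 - 7*I) - 28*I)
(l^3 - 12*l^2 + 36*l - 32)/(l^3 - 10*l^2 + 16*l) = (l - 2)/l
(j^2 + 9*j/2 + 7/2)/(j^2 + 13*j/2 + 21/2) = (j + 1)/(j + 3)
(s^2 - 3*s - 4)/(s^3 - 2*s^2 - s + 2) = (s - 4)/(s^2 - 3*s + 2)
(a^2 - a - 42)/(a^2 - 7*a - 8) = (-a^2 + a + 42)/(-a^2 + 7*a + 8)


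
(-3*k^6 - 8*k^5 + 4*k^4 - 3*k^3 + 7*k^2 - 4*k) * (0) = 0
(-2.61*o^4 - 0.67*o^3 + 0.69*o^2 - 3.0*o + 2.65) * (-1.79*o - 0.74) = 4.6719*o^5 + 3.1307*o^4 - 0.7393*o^3 + 4.8594*o^2 - 2.5235*o - 1.961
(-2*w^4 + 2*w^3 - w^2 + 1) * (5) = -10*w^4 + 10*w^3 - 5*w^2 + 5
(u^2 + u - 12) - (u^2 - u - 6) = 2*u - 6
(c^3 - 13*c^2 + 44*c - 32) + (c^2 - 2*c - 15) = c^3 - 12*c^2 + 42*c - 47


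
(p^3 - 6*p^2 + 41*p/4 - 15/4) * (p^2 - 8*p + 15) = p^5 - 14*p^4 + 293*p^3/4 - 703*p^2/4 + 735*p/4 - 225/4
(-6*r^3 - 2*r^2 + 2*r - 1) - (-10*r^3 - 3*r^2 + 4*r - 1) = 4*r^3 + r^2 - 2*r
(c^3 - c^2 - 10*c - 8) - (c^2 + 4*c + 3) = c^3 - 2*c^2 - 14*c - 11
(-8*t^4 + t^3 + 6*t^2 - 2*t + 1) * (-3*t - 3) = 24*t^5 + 21*t^4 - 21*t^3 - 12*t^2 + 3*t - 3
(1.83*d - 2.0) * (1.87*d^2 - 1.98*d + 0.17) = 3.4221*d^3 - 7.3634*d^2 + 4.2711*d - 0.34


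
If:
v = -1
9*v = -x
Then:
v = -1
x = 9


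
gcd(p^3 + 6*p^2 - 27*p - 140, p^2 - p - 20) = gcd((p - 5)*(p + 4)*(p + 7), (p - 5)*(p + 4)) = p^2 - p - 20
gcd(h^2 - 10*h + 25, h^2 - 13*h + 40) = h - 5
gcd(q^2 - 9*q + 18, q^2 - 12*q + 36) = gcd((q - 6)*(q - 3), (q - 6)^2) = q - 6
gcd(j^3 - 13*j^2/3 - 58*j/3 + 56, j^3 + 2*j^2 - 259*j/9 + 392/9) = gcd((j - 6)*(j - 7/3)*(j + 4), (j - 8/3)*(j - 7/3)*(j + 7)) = j - 7/3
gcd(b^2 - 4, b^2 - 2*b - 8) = b + 2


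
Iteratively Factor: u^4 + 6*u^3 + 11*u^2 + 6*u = (u + 2)*(u^3 + 4*u^2 + 3*u) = (u + 1)*(u + 2)*(u^2 + 3*u) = u*(u + 1)*(u + 2)*(u + 3)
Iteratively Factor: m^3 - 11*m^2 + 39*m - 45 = (m - 5)*(m^2 - 6*m + 9) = (m - 5)*(m - 3)*(m - 3)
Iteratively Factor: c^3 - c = (c - 1)*(c^2 + c) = c*(c - 1)*(c + 1)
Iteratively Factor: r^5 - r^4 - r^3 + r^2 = (r)*(r^4 - r^3 - r^2 + r) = r*(r + 1)*(r^3 - 2*r^2 + r) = r*(r - 1)*(r + 1)*(r^2 - r) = r^2*(r - 1)*(r + 1)*(r - 1)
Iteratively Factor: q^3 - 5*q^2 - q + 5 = (q - 5)*(q^2 - 1) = (q - 5)*(q + 1)*(q - 1)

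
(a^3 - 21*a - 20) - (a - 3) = a^3 - 22*a - 17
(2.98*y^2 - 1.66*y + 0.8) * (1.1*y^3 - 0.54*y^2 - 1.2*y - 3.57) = 3.278*y^5 - 3.4352*y^4 - 1.7996*y^3 - 9.0786*y^2 + 4.9662*y - 2.856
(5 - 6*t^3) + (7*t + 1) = -6*t^3 + 7*t + 6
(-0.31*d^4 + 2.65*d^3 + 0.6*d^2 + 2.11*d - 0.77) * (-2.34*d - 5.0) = 0.7254*d^5 - 4.651*d^4 - 14.654*d^3 - 7.9374*d^2 - 8.7482*d + 3.85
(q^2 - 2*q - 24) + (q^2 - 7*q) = 2*q^2 - 9*q - 24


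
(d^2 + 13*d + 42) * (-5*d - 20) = -5*d^3 - 85*d^2 - 470*d - 840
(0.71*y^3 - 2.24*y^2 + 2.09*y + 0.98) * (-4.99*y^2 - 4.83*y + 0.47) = -3.5429*y^5 + 7.7483*y^4 + 0.723800000000001*y^3 - 16.0377*y^2 - 3.7511*y + 0.4606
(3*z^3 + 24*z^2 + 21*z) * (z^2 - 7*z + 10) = 3*z^5 + 3*z^4 - 117*z^3 + 93*z^2 + 210*z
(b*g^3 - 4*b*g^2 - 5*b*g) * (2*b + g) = 2*b^2*g^3 - 8*b^2*g^2 - 10*b^2*g + b*g^4 - 4*b*g^3 - 5*b*g^2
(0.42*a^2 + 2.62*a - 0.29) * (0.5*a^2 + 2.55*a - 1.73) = 0.21*a^4 + 2.381*a^3 + 5.8094*a^2 - 5.2721*a + 0.5017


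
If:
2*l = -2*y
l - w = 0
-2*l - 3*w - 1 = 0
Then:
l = -1/5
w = -1/5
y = 1/5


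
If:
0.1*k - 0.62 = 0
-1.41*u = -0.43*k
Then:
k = 6.20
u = 1.89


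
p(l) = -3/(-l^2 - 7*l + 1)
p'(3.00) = -0.05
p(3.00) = 0.10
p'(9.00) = 0.00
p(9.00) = 0.02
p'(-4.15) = 0.02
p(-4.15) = -0.23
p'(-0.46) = -1.14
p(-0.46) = -0.75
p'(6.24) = -0.01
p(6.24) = 0.04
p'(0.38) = -7.15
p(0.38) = 1.66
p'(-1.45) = -0.15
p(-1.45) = -0.33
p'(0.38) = -7.15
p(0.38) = 1.66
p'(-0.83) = -0.43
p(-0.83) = -0.49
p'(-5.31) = 0.11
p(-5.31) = -0.30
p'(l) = -3*(2*l + 7)/(-l^2 - 7*l + 1)^2 = 3*(-2*l - 7)/(l^2 + 7*l - 1)^2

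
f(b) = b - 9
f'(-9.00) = 1.00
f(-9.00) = -18.00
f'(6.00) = 1.00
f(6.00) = -3.00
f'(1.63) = 1.00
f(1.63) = -7.37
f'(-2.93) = 1.00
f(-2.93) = -11.93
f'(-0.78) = 1.00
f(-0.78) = -9.78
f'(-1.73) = 1.00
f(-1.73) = -10.73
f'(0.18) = 1.00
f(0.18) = -8.82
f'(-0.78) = 1.00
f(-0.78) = -9.78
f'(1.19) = 1.00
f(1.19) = -7.81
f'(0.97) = 1.00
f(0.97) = -8.03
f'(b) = 1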